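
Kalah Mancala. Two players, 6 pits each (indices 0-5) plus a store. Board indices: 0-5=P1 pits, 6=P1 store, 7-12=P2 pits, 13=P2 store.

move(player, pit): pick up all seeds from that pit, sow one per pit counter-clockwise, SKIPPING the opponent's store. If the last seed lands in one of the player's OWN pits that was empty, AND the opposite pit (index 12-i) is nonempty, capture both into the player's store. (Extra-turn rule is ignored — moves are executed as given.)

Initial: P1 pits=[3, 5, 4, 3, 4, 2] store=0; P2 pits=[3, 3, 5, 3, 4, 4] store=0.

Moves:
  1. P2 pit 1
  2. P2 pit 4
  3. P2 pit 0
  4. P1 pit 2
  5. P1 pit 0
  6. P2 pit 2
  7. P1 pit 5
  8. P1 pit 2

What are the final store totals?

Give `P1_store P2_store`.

Answer: 2 2

Derivation:
Move 1: P2 pit1 -> P1=[3,5,4,3,4,2](0) P2=[3,0,6,4,5,4](0)
Move 2: P2 pit4 -> P1=[4,6,5,3,4,2](0) P2=[3,0,6,4,0,5](1)
Move 3: P2 pit0 -> P1=[4,6,5,3,4,2](0) P2=[0,1,7,5,0,5](1)
Move 4: P1 pit2 -> P1=[4,6,0,4,5,3](1) P2=[1,1,7,5,0,5](1)
Move 5: P1 pit0 -> P1=[0,7,1,5,6,3](1) P2=[1,1,7,5,0,5](1)
Move 6: P2 pit2 -> P1=[1,8,2,5,6,3](1) P2=[1,1,0,6,1,6](2)
Move 7: P1 pit5 -> P1=[1,8,2,5,6,0](2) P2=[2,2,0,6,1,6](2)
Move 8: P1 pit2 -> P1=[1,8,0,6,7,0](2) P2=[2,2,0,6,1,6](2)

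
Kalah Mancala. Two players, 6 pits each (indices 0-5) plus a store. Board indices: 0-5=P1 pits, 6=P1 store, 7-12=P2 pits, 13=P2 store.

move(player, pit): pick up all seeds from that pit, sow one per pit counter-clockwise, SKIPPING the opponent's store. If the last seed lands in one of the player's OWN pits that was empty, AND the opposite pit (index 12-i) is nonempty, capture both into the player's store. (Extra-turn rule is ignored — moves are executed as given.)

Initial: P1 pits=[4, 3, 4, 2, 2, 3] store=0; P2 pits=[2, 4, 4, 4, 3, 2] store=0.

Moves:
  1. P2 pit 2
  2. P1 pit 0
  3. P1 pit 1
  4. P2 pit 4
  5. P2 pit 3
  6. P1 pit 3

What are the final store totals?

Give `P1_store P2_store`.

Move 1: P2 pit2 -> P1=[4,3,4,2,2,3](0) P2=[2,4,0,5,4,3](1)
Move 2: P1 pit0 -> P1=[0,4,5,3,3,3](0) P2=[2,4,0,5,4,3](1)
Move 3: P1 pit1 -> P1=[0,0,6,4,4,4](0) P2=[2,4,0,5,4,3](1)
Move 4: P2 pit4 -> P1=[1,1,6,4,4,4](0) P2=[2,4,0,5,0,4](2)
Move 5: P2 pit3 -> P1=[2,2,6,4,4,4](0) P2=[2,4,0,0,1,5](3)
Move 6: P1 pit3 -> P1=[2,2,6,0,5,5](1) P2=[3,4,0,0,1,5](3)

Answer: 1 3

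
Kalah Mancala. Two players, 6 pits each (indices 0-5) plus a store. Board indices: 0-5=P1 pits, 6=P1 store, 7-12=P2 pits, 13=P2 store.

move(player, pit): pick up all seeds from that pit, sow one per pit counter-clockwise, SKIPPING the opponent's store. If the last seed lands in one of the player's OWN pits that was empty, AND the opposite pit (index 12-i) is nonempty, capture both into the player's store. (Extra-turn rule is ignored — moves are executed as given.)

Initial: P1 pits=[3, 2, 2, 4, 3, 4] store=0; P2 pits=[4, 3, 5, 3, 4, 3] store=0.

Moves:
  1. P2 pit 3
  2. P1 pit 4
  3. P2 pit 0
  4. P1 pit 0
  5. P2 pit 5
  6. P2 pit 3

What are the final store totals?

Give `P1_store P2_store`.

Answer: 1 2

Derivation:
Move 1: P2 pit3 -> P1=[3,2,2,4,3,4](0) P2=[4,3,5,0,5,4](1)
Move 2: P1 pit4 -> P1=[3,2,2,4,0,5](1) P2=[5,3,5,0,5,4](1)
Move 3: P2 pit0 -> P1=[3,2,2,4,0,5](1) P2=[0,4,6,1,6,5](1)
Move 4: P1 pit0 -> P1=[0,3,3,5,0,5](1) P2=[0,4,6,1,6,5](1)
Move 5: P2 pit5 -> P1=[1,4,4,6,0,5](1) P2=[0,4,6,1,6,0](2)
Move 6: P2 pit3 -> P1=[1,4,4,6,0,5](1) P2=[0,4,6,0,7,0](2)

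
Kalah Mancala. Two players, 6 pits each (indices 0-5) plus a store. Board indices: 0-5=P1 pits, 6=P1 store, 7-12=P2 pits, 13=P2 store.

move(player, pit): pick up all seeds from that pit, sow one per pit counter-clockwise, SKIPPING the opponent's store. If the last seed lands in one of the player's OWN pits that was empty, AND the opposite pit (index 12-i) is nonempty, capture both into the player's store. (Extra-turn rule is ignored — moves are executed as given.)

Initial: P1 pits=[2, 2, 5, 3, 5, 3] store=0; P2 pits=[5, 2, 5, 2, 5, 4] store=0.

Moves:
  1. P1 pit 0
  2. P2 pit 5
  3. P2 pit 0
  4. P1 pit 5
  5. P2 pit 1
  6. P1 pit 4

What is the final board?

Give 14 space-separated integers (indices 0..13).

Answer: 0 4 7 3 0 1 2 2 1 8 4 7 1 3

Derivation:
Move 1: P1 pit0 -> P1=[0,3,6,3,5,3](0) P2=[5,2,5,2,5,4](0)
Move 2: P2 pit5 -> P1=[1,4,7,3,5,3](0) P2=[5,2,5,2,5,0](1)
Move 3: P2 pit0 -> P1=[0,4,7,3,5,3](0) P2=[0,3,6,3,6,0](3)
Move 4: P1 pit5 -> P1=[0,4,7,3,5,0](1) P2=[1,4,6,3,6,0](3)
Move 5: P2 pit1 -> P1=[0,4,7,3,5,0](1) P2=[1,0,7,4,7,1](3)
Move 6: P1 pit4 -> P1=[0,4,7,3,0,1](2) P2=[2,1,8,4,7,1](3)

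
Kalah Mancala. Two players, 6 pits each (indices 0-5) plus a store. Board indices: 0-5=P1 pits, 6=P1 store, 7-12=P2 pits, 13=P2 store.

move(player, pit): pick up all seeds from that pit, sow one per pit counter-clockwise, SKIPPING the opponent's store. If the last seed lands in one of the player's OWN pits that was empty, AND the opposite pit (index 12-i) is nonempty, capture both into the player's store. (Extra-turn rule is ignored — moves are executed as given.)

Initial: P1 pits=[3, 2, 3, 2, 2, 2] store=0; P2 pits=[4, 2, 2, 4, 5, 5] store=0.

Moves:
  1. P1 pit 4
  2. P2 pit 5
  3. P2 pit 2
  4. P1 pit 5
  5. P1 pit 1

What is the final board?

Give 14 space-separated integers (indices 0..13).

Move 1: P1 pit4 -> P1=[3,2,3,2,0,3](1) P2=[4,2,2,4,5,5](0)
Move 2: P2 pit5 -> P1=[4,3,4,3,0,3](1) P2=[4,2,2,4,5,0](1)
Move 3: P2 pit2 -> P1=[4,3,4,3,0,3](1) P2=[4,2,0,5,6,0](1)
Move 4: P1 pit5 -> P1=[4,3,4,3,0,0](2) P2=[5,3,0,5,6,0](1)
Move 5: P1 pit1 -> P1=[4,0,5,4,0,0](6) P2=[5,0,0,5,6,0](1)

Answer: 4 0 5 4 0 0 6 5 0 0 5 6 0 1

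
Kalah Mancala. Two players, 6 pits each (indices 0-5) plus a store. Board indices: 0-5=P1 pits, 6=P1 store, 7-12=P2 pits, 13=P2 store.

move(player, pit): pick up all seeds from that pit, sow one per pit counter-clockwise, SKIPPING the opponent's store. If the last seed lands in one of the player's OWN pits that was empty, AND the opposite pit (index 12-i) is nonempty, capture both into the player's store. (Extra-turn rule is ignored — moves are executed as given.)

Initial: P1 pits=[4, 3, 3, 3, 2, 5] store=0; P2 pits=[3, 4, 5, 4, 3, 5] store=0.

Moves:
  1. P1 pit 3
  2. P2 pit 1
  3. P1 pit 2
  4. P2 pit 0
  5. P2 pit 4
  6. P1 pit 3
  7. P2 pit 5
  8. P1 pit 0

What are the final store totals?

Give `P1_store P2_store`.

Move 1: P1 pit3 -> P1=[4,3,3,0,3,6](1) P2=[3,4,5,4,3,5](0)
Move 2: P2 pit1 -> P1=[4,3,3,0,3,6](1) P2=[3,0,6,5,4,6](0)
Move 3: P1 pit2 -> P1=[4,3,0,1,4,7](1) P2=[3,0,6,5,4,6](0)
Move 4: P2 pit0 -> P1=[4,3,0,1,4,7](1) P2=[0,1,7,6,4,6](0)
Move 5: P2 pit4 -> P1=[5,4,0,1,4,7](1) P2=[0,1,7,6,0,7](1)
Move 6: P1 pit3 -> P1=[5,4,0,0,5,7](1) P2=[0,1,7,6,0,7](1)
Move 7: P2 pit5 -> P1=[6,5,1,1,6,8](1) P2=[0,1,7,6,0,0](2)
Move 8: P1 pit0 -> P1=[0,6,2,2,7,9](2) P2=[0,1,7,6,0,0](2)

Answer: 2 2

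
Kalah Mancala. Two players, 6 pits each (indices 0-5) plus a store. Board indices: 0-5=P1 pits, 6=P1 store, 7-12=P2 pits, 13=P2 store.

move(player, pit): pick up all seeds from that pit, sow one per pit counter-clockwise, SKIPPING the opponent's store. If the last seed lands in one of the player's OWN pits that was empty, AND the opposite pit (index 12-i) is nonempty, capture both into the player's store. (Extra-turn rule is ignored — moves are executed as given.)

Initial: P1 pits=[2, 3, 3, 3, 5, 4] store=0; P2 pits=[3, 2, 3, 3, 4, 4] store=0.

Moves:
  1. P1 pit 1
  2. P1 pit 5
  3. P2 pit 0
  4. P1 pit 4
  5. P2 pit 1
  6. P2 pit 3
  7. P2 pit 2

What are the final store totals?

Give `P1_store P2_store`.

Move 1: P1 pit1 -> P1=[2,0,4,4,6,4](0) P2=[3,2,3,3,4,4](0)
Move 2: P1 pit5 -> P1=[2,0,4,4,6,0](1) P2=[4,3,4,3,4,4](0)
Move 3: P2 pit0 -> P1=[2,0,4,4,6,0](1) P2=[0,4,5,4,5,4](0)
Move 4: P1 pit4 -> P1=[2,0,4,4,0,1](2) P2=[1,5,6,5,5,4](0)
Move 5: P2 pit1 -> P1=[2,0,4,4,0,1](2) P2=[1,0,7,6,6,5](1)
Move 6: P2 pit3 -> P1=[3,1,5,4,0,1](2) P2=[1,0,7,0,7,6](2)
Move 7: P2 pit2 -> P1=[4,2,6,4,0,1](2) P2=[1,0,0,1,8,7](3)

Answer: 2 3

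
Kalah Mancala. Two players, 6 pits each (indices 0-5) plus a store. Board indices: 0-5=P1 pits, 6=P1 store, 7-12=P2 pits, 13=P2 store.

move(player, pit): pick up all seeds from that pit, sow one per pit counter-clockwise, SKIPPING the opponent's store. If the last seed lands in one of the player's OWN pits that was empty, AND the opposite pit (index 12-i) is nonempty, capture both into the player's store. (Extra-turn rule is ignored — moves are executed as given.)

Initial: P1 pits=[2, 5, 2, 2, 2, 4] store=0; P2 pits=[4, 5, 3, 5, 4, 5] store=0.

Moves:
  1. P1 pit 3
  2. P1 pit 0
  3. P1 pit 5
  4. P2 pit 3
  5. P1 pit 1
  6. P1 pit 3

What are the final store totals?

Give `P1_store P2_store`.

Move 1: P1 pit3 -> P1=[2,5,2,0,3,5](0) P2=[4,5,3,5,4,5](0)
Move 2: P1 pit0 -> P1=[0,6,3,0,3,5](0) P2=[4,5,3,5,4,5](0)
Move 3: P1 pit5 -> P1=[0,6,3,0,3,0](1) P2=[5,6,4,6,4,5](0)
Move 4: P2 pit3 -> P1=[1,7,4,0,3,0](1) P2=[5,6,4,0,5,6](1)
Move 5: P1 pit1 -> P1=[1,0,5,1,4,1](2) P2=[6,7,4,0,5,6](1)
Move 6: P1 pit3 -> P1=[1,0,5,0,5,1](2) P2=[6,7,4,0,5,6](1)

Answer: 2 1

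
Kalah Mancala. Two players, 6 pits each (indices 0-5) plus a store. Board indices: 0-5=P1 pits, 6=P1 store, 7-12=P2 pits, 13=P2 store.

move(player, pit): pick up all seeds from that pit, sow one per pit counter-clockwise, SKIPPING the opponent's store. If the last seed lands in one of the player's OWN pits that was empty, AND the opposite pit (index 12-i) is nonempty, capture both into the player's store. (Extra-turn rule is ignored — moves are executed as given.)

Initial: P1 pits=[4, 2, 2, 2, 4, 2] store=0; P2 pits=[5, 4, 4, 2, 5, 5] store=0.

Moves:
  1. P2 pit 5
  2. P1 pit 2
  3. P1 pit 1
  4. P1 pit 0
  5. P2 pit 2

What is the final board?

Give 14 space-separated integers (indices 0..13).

Answer: 0 1 2 6 7 4 0 5 4 0 3 6 1 2

Derivation:
Move 1: P2 pit5 -> P1=[5,3,3,3,4,2](0) P2=[5,4,4,2,5,0](1)
Move 2: P1 pit2 -> P1=[5,3,0,4,5,3](0) P2=[5,4,4,2,5,0](1)
Move 3: P1 pit1 -> P1=[5,0,1,5,6,3](0) P2=[5,4,4,2,5,0](1)
Move 4: P1 pit0 -> P1=[0,1,2,6,7,4](0) P2=[5,4,4,2,5,0](1)
Move 5: P2 pit2 -> P1=[0,1,2,6,7,4](0) P2=[5,4,0,3,6,1](2)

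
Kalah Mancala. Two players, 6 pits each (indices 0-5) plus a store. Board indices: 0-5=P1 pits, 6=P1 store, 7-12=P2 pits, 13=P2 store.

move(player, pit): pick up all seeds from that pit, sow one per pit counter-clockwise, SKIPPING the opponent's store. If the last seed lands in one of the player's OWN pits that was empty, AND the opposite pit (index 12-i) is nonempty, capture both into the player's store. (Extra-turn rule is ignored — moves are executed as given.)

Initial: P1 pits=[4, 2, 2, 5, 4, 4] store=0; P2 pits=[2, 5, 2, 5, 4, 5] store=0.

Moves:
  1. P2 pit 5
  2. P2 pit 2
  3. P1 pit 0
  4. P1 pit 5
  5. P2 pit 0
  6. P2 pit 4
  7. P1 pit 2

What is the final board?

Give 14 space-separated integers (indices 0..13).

Move 1: P2 pit5 -> P1=[5,3,3,6,4,4](0) P2=[2,5,2,5,4,0](1)
Move 2: P2 pit2 -> P1=[5,3,3,6,4,4](0) P2=[2,5,0,6,5,0](1)
Move 3: P1 pit0 -> P1=[0,4,4,7,5,5](0) P2=[2,5,0,6,5,0](1)
Move 4: P1 pit5 -> P1=[0,4,4,7,5,0](1) P2=[3,6,1,7,5,0](1)
Move 5: P2 pit0 -> P1=[0,4,4,7,5,0](1) P2=[0,7,2,8,5,0](1)
Move 6: P2 pit4 -> P1=[1,5,5,7,5,0](1) P2=[0,7,2,8,0,1](2)
Move 7: P1 pit2 -> P1=[1,5,0,8,6,1](2) P2=[1,7,2,8,0,1](2)

Answer: 1 5 0 8 6 1 2 1 7 2 8 0 1 2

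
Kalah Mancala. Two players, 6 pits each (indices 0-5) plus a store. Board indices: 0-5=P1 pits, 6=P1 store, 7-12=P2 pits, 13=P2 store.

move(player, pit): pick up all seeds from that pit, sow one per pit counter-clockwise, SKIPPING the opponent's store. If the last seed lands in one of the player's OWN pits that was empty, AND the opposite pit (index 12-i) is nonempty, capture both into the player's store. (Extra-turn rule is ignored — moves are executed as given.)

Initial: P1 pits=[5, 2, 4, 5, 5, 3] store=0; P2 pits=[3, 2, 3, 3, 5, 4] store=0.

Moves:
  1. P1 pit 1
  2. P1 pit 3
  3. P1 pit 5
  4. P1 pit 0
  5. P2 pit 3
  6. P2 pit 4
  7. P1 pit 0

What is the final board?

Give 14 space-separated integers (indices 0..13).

Move 1: P1 pit1 -> P1=[5,0,5,6,5,3](0) P2=[3,2,3,3,5,4](0)
Move 2: P1 pit3 -> P1=[5,0,5,0,6,4](1) P2=[4,3,4,3,5,4](0)
Move 3: P1 pit5 -> P1=[5,0,5,0,6,0](2) P2=[5,4,5,3,5,4](0)
Move 4: P1 pit0 -> P1=[0,1,6,1,7,0](8) P2=[0,4,5,3,5,4](0)
Move 5: P2 pit3 -> P1=[0,1,6,1,7,0](8) P2=[0,4,5,0,6,5](1)
Move 6: P2 pit4 -> P1=[1,2,7,2,7,0](8) P2=[0,4,5,0,0,6](2)
Move 7: P1 pit0 -> P1=[0,3,7,2,7,0](8) P2=[0,4,5,0,0,6](2)

Answer: 0 3 7 2 7 0 8 0 4 5 0 0 6 2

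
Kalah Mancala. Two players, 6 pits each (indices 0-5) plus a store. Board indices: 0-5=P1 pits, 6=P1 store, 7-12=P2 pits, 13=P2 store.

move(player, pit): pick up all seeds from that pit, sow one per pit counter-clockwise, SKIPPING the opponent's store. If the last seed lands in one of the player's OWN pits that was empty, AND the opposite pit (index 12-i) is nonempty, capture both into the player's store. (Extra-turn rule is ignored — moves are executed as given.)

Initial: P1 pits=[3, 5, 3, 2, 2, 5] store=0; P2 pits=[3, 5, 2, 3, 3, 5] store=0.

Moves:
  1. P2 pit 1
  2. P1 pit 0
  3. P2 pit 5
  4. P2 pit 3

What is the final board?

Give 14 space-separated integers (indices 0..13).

Answer: 2 7 5 4 3 5 0 3 0 3 0 5 1 3

Derivation:
Move 1: P2 pit1 -> P1=[3,5,3,2,2,5](0) P2=[3,0,3,4,4,6](1)
Move 2: P1 pit0 -> P1=[0,6,4,3,2,5](0) P2=[3,0,3,4,4,6](1)
Move 3: P2 pit5 -> P1=[1,7,5,4,3,5](0) P2=[3,0,3,4,4,0](2)
Move 4: P2 pit3 -> P1=[2,7,5,4,3,5](0) P2=[3,0,3,0,5,1](3)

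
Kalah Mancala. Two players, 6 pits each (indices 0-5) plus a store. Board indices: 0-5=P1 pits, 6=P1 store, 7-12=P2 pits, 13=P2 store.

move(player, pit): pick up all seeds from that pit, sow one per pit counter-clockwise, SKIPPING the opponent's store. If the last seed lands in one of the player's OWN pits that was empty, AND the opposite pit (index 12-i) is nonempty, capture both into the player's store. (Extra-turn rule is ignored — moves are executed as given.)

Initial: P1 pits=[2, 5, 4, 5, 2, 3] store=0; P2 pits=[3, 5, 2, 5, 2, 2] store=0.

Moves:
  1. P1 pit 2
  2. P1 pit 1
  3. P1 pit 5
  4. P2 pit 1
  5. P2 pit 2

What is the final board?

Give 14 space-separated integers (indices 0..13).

Answer: 3 0 1 7 4 0 3 4 0 0 8 4 4 2

Derivation:
Move 1: P1 pit2 -> P1=[2,5,0,6,3,4](1) P2=[3,5,2,5,2,2](0)
Move 2: P1 pit1 -> P1=[2,0,1,7,4,5](2) P2=[3,5,2,5,2,2](0)
Move 3: P1 pit5 -> P1=[2,0,1,7,4,0](3) P2=[4,6,3,6,2,2](0)
Move 4: P2 pit1 -> P1=[3,0,1,7,4,0](3) P2=[4,0,4,7,3,3](1)
Move 5: P2 pit2 -> P1=[3,0,1,7,4,0](3) P2=[4,0,0,8,4,4](2)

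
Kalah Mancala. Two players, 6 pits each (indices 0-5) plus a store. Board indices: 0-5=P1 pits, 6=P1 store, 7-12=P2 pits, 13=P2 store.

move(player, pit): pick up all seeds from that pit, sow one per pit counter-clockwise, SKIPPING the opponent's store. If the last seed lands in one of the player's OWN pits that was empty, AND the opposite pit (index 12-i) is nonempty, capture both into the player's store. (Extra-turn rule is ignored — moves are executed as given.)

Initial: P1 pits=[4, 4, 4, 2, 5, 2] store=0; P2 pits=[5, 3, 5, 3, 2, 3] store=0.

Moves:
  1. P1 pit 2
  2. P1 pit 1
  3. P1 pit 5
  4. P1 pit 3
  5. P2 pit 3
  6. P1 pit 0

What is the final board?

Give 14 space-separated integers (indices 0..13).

Move 1: P1 pit2 -> P1=[4,4,0,3,6,3](1) P2=[5,3,5,3,2,3](0)
Move 2: P1 pit1 -> P1=[4,0,1,4,7,4](1) P2=[5,3,5,3,2,3](0)
Move 3: P1 pit5 -> P1=[4,0,1,4,7,0](2) P2=[6,4,6,3,2,3](0)
Move 4: P1 pit3 -> P1=[4,0,1,0,8,1](3) P2=[7,4,6,3,2,3](0)
Move 5: P2 pit3 -> P1=[4,0,1,0,8,1](3) P2=[7,4,6,0,3,4](1)
Move 6: P1 pit0 -> P1=[0,1,2,1,9,1](3) P2=[7,4,6,0,3,4](1)

Answer: 0 1 2 1 9 1 3 7 4 6 0 3 4 1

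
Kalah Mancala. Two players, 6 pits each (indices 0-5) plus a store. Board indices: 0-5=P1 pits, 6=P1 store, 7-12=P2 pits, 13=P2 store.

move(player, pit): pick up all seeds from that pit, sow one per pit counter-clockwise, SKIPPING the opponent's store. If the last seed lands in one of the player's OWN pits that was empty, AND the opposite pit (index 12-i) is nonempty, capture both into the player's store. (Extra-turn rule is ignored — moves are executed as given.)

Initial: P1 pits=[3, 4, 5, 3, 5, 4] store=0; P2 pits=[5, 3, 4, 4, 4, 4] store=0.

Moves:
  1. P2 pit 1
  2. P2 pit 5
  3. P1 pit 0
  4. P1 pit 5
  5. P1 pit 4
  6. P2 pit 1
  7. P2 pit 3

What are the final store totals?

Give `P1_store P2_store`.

Move 1: P2 pit1 -> P1=[3,4,5,3,5,4](0) P2=[5,0,5,5,5,4](0)
Move 2: P2 pit5 -> P1=[4,5,6,3,5,4](0) P2=[5,0,5,5,5,0](1)
Move 3: P1 pit0 -> P1=[0,6,7,4,6,4](0) P2=[5,0,5,5,5,0](1)
Move 4: P1 pit5 -> P1=[0,6,7,4,6,0](1) P2=[6,1,6,5,5,0](1)
Move 5: P1 pit4 -> P1=[0,6,7,4,0,1](2) P2=[7,2,7,6,5,0](1)
Move 6: P2 pit1 -> P1=[0,6,7,4,0,1](2) P2=[7,0,8,7,5,0](1)
Move 7: P2 pit3 -> P1=[1,7,8,5,0,1](2) P2=[7,0,8,0,6,1](2)

Answer: 2 2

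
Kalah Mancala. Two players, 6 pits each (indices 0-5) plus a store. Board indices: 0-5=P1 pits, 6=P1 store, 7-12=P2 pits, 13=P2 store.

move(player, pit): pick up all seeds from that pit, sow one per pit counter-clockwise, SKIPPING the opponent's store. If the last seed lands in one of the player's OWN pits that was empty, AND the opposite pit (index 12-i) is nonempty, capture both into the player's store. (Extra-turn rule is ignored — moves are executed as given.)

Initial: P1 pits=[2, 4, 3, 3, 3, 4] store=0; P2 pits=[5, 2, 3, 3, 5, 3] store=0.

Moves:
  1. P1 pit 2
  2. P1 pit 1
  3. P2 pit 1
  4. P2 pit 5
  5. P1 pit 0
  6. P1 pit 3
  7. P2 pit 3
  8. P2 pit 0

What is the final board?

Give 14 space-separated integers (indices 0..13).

Move 1: P1 pit2 -> P1=[2,4,0,4,4,5](0) P2=[5,2,3,3,5,3](0)
Move 2: P1 pit1 -> P1=[2,0,1,5,5,6](0) P2=[5,2,3,3,5,3](0)
Move 3: P2 pit1 -> P1=[2,0,1,5,5,6](0) P2=[5,0,4,4,5,3](0)
Move 4: P2 pit5 -> P1=[3,1,1,5,5,6](0) P2=[5,0,4,4,5,0](1)
Move 5: P1 pit0 -> P1=[0,2,2,6,5,6](0) P2=[5,0,4,4,5,0](1)
Move 6: P1 pit3 -> P1=[0,2,2,0,6,7](1) P2=[6,1,5,4,5,0](1)
Move 7: P2 pit3 -> P1=[1,2,2,0,6,7](1) P2=[6,1,5,0,6,1](2)
Move 8: P2 pit0 -> P1=[1,2,2,0,6,7](1) P2=[0,2,6,1,7,2](3)

Answer: 1 2 2 0 6 7 1 0 2 6 1 7 2 3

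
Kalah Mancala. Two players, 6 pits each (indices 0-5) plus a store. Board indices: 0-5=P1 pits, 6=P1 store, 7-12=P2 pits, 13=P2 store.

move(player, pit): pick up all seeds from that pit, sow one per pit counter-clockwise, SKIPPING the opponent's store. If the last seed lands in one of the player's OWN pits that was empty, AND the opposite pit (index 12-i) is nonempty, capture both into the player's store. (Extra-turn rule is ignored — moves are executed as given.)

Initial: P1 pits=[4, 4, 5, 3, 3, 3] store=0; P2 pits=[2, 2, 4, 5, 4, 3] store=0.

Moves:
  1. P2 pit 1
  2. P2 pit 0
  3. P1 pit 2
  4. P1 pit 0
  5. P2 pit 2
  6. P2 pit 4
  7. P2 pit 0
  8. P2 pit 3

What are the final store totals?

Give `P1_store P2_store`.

Answer: 1 3

Derivation:
Move 1: P2 pit1 -> P1=[4,4,5,3,3,3](0) P2=[2,0,5,6,4,3](0)
Move 2: P2 pit0 -> P1=[4,4,5,3,3,3](0) P2=[0,1,6,6,4,3](0)
Move 3: P1 pit2 -> P1=[4,4,0,4,4,4](1) P2=[1,1,6,6,4,3](0)
Move 4: P1 pit0 -> P1=[0,5,1,5,5,4](1) P2=[1,1,6,6,4,3](0)
Move 5: P2 pit2 -> P1=[1,6,1,5,5,4](1) P2=[1,1,0,7,5,4](1)
Move 6: P2 pit4 -> P1=[2,7,2,5,5,4](1) P2=[1,1,0,7,0,5](2)
Move 7: P2 pit0 -> P1=[2,7,2,5,5,4](1) P2=[0,2,0,7,0,5](2)
Move 8: P2 pit3 -> P1=[3,8,3,6,5,4](1) P2=[0,2,0,0,1,6](3)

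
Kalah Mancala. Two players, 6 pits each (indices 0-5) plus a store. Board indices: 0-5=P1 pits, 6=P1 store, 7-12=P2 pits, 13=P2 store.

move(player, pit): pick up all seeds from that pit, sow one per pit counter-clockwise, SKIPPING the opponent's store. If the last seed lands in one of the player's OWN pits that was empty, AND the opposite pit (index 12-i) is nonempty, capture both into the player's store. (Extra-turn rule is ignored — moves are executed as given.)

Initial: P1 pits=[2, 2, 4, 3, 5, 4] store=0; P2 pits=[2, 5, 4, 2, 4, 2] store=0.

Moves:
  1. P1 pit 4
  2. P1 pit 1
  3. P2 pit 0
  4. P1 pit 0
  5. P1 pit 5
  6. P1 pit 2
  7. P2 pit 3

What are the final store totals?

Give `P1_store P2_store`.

Move 1: P1 pit4 -> P1=[2,2,4,3,0,5](1) P2=[3,6,5,2,4,2](0)
Move 2: P1 pit1 -> P1=[2,0,5,4,0,5](1) P2=[3,6,5,2,4,2](0)
Move 3: P2 pit0 -> P1=[2,0,5,4,0,5](1) P2=[0,7,6,3,4,2](0)
Move 4: P1 pit0 -> P1=[0,1,6,4,0,5](1) P2=[0,7,6,3,4,2](0)
Move 5: P1 pit5 -> P1=[0,1,6,4,0,0](2) P2=[1,8,7,4,4,2](0)
Move 6: P1 pit2 -> P1=[0,1,0,5,1,1](3) P2=[2,9,7,4,4,2](0)
Move 7: P2 pit3 -> P1=[1,1,0,5,1,1](3) P2=[2,9,7,0,5,3](1)

Answer: 3 1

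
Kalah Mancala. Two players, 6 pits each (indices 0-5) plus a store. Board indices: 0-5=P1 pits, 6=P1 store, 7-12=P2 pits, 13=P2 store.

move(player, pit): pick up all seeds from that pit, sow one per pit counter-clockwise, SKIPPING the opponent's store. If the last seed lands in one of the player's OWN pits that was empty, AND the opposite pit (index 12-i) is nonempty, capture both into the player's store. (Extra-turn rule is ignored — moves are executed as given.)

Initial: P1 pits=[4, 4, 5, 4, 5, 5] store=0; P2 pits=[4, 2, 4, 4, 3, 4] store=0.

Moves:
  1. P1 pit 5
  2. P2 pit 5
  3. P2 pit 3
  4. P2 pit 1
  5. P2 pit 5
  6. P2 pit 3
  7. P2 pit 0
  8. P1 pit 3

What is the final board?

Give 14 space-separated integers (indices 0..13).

Answer: 0 6 6 0 6 1 2 1 1 7 1 7 0 10

Derivation:
Move 1: P1 pit5 -> P1=[4,4,5,4,5,0](1) P2=[5,3,5,5,3,4](0)
Move 2: P2 pit5 -> P1=[5,5,6,4,5,0](1) P2=[5,3,5,5,3,0](1)
Move 3: P2 pit3 -> P1=[6,6,6,4,5,0](1) P2=[5,3,5,0,4,1](2)
Move 4: P2 pit1 -> P1=[6,6,6,4,5,0](1) P2=[5,0,6,1,5,1](2)
Move 5: P2 pit5 -> P1=[6,6,6,4,5,0](1) P2=[5,0,6,1,5,0](3)
Move 6: P2 pit3 -> P1=[6,6,6,4,5,0](1) P2=[5,0,6,0,6,0](3)
Move 7: P2 pit0 -> P1=[0,6,6,4,5,0](1) P2=[0,1,7,1,7,0](10)
Move 8: P1 pit3 -> P1=[0,6,6,0,6,1](2) P2=[1,1,7,1,7,0](10)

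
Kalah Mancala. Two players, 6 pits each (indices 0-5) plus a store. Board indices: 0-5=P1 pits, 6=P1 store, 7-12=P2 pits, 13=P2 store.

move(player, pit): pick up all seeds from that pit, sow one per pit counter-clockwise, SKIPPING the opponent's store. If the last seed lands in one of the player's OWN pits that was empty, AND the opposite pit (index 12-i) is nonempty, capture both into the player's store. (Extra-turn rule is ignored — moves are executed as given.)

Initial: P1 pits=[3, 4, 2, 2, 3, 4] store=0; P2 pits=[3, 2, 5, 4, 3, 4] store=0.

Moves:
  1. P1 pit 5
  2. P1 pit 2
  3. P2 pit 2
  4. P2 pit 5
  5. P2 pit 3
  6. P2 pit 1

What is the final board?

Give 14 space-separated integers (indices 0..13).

Move 1: P1 pit5 -> P1=[3,4,2,2,3,0](1) P2=[4,3,6,4,3,4](0)
Move 2: P1 pit2 -> P1=[3,4,0,3,4,0](1) P2=[4,3,6,4,3,4](0)
Move 3: P2 pit2 -> P1=[4,5,0,3,4,0](1) P2=[4,3,0,5,4,5](1)
Move 4: P2 pit5 -> P1=[5,6,1,4,4,0](1) P2=[4,3,0,5,4,0](2)
Move 5: P2 pit3 -> P1=[6,7,1,4,4,0](1) P2=[4,3,0,0,5,1](3)
Move 6: P2 pit1 -> P1=[6,7,1,4,4,0](1) P2=[4,0,1,1,6,1](3)

Answer: 6 7 1 4 4 0 1 4 0 1 1 6 1 3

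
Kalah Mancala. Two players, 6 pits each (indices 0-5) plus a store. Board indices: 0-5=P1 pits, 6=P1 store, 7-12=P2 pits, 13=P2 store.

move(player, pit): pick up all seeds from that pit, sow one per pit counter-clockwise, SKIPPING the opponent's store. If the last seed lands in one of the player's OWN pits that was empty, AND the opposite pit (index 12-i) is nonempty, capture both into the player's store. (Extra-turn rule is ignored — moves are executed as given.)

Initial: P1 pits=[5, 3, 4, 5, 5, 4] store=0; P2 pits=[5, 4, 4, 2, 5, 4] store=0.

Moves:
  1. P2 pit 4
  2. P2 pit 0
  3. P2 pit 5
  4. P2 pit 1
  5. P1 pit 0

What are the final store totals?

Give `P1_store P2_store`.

Answer: 1 3

Derivation:
Move 1: P2 pit4 -> P1=[6,4,5,5,5,4](0) P2=[5,4,4,2,0,5](1)
Move 2: P2 pit0 -> P1=[6,4,5,5,5,4](0) P2=[0,5,5,3,1,6](1)
Move 3: P2 pit5 -> P1=[7,5,6,6,6,4](0) P2=[0,5,5,3,1,0](2)
Move 4: P2 pit1 -> P1=[7,5,6,6,6,4](0) P2=[0,0,6,4,2,1](3)
Move 5: P1 pit0 -> P1=[0,6,7,7,7,5](1) P2=[1,0,6,4,2,1](3)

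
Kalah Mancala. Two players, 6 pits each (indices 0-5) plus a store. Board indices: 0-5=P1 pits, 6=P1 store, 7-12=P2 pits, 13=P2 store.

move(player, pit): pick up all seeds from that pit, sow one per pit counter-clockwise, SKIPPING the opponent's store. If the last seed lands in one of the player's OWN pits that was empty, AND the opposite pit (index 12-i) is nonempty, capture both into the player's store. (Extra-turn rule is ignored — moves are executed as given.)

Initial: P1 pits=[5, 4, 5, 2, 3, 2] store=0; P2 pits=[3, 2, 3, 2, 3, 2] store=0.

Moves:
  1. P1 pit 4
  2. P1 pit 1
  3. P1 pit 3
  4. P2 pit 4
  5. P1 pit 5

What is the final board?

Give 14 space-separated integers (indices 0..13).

Move 1: P1 pit4 -> P1=[5,4,5,2,0,3](1) P2=[4,2,3,2,3,2](0)
Move 2: P1 pit1 -> P1=[5,0,6,3,1,4](1) P2=[4,2,3,2,3,2](0)
Move 3: P1 pit3 -> P1=[5,0,6,0,2,5](2) P2=[4,2,3,2,3,2](0)
Move 4: P2 pit4 -> P1=[6,0,6,0,2,5](2) P2=[4,2,3,2,0,3](1)
Move 5: P1 pit5 -> P1=[6,0,6,0,2,0](3) P2=[5,3,4,3,0,3](1)

Answer: 6 0 6 0 2 0 3 5 3 4 3 0 3 1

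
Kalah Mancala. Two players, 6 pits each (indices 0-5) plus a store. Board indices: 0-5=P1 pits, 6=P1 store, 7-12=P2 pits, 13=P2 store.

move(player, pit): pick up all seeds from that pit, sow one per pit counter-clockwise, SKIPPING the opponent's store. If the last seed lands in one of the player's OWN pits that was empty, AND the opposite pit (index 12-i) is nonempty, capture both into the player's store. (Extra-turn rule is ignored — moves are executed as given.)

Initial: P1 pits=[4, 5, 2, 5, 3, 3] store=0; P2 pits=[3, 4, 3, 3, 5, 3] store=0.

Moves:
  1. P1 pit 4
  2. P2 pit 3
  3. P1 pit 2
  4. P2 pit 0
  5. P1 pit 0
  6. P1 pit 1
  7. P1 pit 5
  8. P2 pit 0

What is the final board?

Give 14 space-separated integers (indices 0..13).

Move 1: P1 pit4 -> P1=[4,5,2,5,0,4](1) P2=[4,4,3,3,5,3](0)
Move 2: P2 pit3 -> P1=[4,5,2,5,0,4](1) P2=[4,4,3,0,6,4](1)
Move 3: P1 pit2 -> P1=[4,5,0,6,0,4](6) P2=[4,0,3,0,6,4](1)
Move 4: P2 pit0 -> P1=[4,5,0,6,0,4](6) P2=[0,1,4,1,7,4](1)
Move 5: P1 pit0 -> P1=[0,6,1,7,0,4](8) P2=[0,0,4,1,7,4](1)
Move 6: P1 pit1 -> P1=[0,0,2,8,1,5](9) P2=[1,0,4,1,7,4](1)
Move 7: P1 pit5 -> P1=[0,0,2,8,1,0](10) P2=[2,1,5,2,7,4](1)
Move 8: P2 pit0 -> P1=[0,0,2,8,1,0](10) P2=[0,2,6,2,7,4](1)

Answer: 0 0 2 8 1 0 10 0 2 6 2 7 4 1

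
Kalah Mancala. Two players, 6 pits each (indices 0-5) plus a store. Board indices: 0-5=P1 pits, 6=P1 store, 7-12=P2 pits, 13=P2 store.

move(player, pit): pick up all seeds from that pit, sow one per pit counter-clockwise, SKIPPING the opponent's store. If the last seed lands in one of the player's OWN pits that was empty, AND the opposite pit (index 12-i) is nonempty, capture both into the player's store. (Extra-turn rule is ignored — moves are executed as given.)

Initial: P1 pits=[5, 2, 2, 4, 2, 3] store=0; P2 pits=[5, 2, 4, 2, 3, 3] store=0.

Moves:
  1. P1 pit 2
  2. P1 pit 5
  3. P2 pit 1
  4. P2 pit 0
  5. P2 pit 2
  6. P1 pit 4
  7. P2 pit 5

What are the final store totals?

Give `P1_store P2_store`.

Move 1: P1 pit2 -> P1=[5,2,0,5,3,3](0) P2=[5,2,4,2,3,3](0)
Move 2: P1 pit5 -> P1=[5,2,0,5,3,0](1) P2=[6,3,4,2,3,3](0)
Move 3: P2 pit1 -> P1=[5,2,0,5,3,0](1) P2=[6,0,5,3,4,3](0)
Move 4: P2 pit0 -> P1=[5,2,0,5,3,0](1) P2=[0,1,6,4,5,4](1)
Move 5: P2 pit2 -> P1=[6,3,0,5,3,0](1) P2=[0,1,0,5,6,5](2)
Move 6: P1 pit4 -> P1=[6,3,0,5,0,1](2) P2=[1,1,0,5,6,5](2)
Move 7: P2 pit5 -> P1=[7,4,1,6,0,1](2) P2=[1,1,0,5,6,0](3)

Answer: 2 3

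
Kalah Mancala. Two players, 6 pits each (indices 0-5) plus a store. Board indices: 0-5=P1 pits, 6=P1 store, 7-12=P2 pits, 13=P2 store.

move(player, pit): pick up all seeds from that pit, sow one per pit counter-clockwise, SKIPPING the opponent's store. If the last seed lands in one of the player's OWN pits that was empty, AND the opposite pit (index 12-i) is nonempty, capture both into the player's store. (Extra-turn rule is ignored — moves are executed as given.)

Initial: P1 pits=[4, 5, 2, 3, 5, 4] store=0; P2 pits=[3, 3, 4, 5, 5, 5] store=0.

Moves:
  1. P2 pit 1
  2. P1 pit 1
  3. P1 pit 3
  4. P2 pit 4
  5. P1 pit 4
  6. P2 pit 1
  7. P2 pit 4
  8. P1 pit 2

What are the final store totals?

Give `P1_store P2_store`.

Move 1: P2 pit1 -> P1=[4,5,2,3,5,4](0) P2=[3,0,5,6,6,5](0)
Move 2: P1 pit1 -> P1=[4,0,3,4,6,5](1) P2=[3,0,5,6,6,5](0)
Move 3: P1 pit3 -> P1=[4,0,3,0,7,6](2) P2=[4,0,5,6,6,5](0)
Move 4: P2 pit4 -> P1=[5,1,4,1,7,6](2) P2=[4,0,5,6,0,6](1)
Move 5: P1 pit4 -> P1=[5,1,4,1,0,7](3) P2=[5,1,6,7,1,6](1)
Move 6: P2 pit1 -> P1=[5,1,4,1,0,7](3) P2=[5,0,7,7,1,6](1)
Move 7: P2 pit4 -> P1=[5,1,4,1,0,7](3) P2=[5,0,7,7,0,7](1)
Move 8: P1 pit2 -> P1=[5,1,0,2,1,8](4) P2=[5,0,7,7,0,7](1)

Answer: 4 1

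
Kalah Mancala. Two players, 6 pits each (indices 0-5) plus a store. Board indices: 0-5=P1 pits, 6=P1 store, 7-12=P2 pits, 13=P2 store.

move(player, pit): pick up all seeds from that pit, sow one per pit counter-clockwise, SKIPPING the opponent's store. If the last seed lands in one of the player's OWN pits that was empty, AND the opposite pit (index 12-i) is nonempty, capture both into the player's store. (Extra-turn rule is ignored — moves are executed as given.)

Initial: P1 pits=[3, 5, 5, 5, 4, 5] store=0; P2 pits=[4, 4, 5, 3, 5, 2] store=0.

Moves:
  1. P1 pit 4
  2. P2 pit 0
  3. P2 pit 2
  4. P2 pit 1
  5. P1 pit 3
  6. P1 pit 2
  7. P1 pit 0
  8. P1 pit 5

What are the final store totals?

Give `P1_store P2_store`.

Move 1: P1 pit4 -> P1=[3,5,5,5,0,6](1) P2=[5,5,5,3,5,2](0)
Move 2: P2 pit0 -> P1=[3,5,5,5,0,6](1) P2=[0,6,6,4,6,3](0)
Move 3: P2 pit2 -> P1=[4,6,5,5,0,6](1) P2=[0,6,0,5,7,4](1)
Move 4: P2 pit1 -> P1=[5,6,5,5,0,6](1) P2=[0,0,1,6,8,5](2)
Move 5: P1 pit3 -> P1=[5,6,5,0,1,7](2) P2=[1,1,1,6,8,5](2)
Move 6: P1 pit2 -> P1=[5,6,0,1,2,8](3) P2=[2,1,1,6,8,5](2)
Move 7: P1 pit0 -> P1=[0,7,1,2,3,9](3) P2=[2,1,1,6,8,5](2)
Move 8: P1 pit5 -> P1=[1,8,1,2,3,0](4) P2=[3,2,2,7,9,6](2)

Answer: 4 2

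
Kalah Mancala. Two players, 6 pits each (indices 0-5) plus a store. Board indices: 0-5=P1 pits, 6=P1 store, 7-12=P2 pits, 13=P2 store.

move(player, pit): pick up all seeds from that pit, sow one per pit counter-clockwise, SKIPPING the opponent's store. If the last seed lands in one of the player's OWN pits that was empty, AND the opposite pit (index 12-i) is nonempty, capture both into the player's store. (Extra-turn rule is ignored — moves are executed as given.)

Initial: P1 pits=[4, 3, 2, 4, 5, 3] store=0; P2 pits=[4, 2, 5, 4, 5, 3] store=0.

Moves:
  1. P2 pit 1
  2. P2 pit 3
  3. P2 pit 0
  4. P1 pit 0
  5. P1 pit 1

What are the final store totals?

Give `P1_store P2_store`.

Answer: 1 1

Derivation:
Move 1: P2 pit1 -> P1=[4,3,2,4,5,3](0) P2=[4,0,6,5,5,3](0)
Move 2: P2 pit3 -> P1=[5,4,2,4,5,3](0) P2=[4,0,6,0,6,4](1)
Move 3: P2 pit0 -> P1=[5,4,2,4,5,3](0) P2=[0,1,7,1,7,4](1)
Move 4: P1 pit0 -> P1=[0,5,3,5,6,4](0) P2=[0,1,7,1,7,4](1)
Move 5: P1 pit1 -> P1=[0,0,4,6,7,5](1) P2=[0,1,7,1,7,4](1)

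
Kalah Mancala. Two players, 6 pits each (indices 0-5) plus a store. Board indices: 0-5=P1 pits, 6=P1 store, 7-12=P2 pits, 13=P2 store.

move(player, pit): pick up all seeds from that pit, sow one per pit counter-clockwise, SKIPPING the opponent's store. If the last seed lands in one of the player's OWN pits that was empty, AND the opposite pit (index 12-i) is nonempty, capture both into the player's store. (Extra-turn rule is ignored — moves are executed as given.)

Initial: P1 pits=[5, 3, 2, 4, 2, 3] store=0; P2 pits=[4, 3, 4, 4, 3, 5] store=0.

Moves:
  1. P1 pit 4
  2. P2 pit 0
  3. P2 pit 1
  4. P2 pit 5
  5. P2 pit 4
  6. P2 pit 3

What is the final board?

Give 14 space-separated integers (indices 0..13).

Move 1: P1 pit4 -> P1=[5,3,2,4,0,4](1) P2=[4,3,4,4,3,5](0)
Move 2: P2 pit0 -> P1=[5,3,2,4,0,4](1) P2=[0,4,5,5,4,5](0)
Move 3: P2 pit1 -> P1=[5,3,2,4,0,4](1) P2=[0,0,6,6,5,6](0)
Move 4: P2 pit5 -> P1=[6,4,3,5,1,4](1) P2=[0,0,6,6,5,0](1)
Move 5: P2 pit4 -> P1=[7,5,4,5,1,4](1) P2=[0,0,6,6,0,1](2)
Move 6: P2 pit3 -> P1=[8,6,5,5,1,4](1) P2=[0,0,6,0,1,2](3)

Answer: 8 6 5 5 1 4 1 0 0 6 0 1 2 3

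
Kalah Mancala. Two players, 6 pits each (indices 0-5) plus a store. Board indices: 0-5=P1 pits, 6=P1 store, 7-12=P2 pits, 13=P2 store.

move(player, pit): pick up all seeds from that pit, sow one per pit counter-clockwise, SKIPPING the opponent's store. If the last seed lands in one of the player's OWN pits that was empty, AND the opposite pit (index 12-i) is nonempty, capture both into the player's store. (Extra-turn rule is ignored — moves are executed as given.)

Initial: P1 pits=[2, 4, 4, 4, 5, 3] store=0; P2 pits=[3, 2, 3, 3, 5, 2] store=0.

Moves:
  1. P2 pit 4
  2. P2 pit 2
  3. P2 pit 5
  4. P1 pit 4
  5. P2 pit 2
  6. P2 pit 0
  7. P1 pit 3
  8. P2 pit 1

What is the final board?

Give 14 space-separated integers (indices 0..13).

Move 1: P2 pit4 -> P1=[3,5,5,4,5,3](0) P2=[3,2,3,3,0,3](1)
Move 2: P2 pit2 -> P1=[3,5,5,4,5,3](0) P2=[3,2,0,4,1,4](1)
Move 3: P2 pit5 -> P1=[4,6,6,4,5,3](0) P2=[3,2,0,4,1,0](2)
Move 4: P1 pit4 -> P1=[4,6,6,4,0,4](1) P2=[4,3,1,4,1,0](2)
Move 5: P2 pit2 -> P1=[4,6,6,4,0,4](1) P2=[4,3,0,5,1,0](2)
Move 6: P2 pit0 -> P1=[4,6,6,4,0,4](1) P2=[0,4,1,6,2,0](2)
Move 7: P1 pit3 -> P1=[4,6,6,0,1,5](2) P2=[1,4,1,6,2,0](2)
Move 8: P2 pit1 -> P1=[0,6,6,0,1,5](2) P2=[1,0,2,7,3,0](7)

Answer: 0 6 6 0 1 5 2 1 0 2 7 3 0 7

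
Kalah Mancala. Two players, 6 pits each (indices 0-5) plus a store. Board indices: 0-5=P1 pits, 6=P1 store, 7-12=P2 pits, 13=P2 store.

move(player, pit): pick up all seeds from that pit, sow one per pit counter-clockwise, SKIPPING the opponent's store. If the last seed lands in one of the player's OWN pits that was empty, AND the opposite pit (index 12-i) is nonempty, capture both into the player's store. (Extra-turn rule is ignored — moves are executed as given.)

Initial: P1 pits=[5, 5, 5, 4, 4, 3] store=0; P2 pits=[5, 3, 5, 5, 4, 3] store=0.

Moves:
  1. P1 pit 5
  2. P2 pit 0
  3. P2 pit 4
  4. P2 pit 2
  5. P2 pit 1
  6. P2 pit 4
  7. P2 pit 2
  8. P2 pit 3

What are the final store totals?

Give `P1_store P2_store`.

Answer: 1 6

Derivation:
Move 1: P1 pit5 -> P1=[5,5,5,4,4,0](1) P2=[6,4,5,5,4,3](0)
Move 2: P2 pit0 -> P1=[5,5,5,4,4,0](1) P2=[0,5,6,6,5,4](1)
Move 3: P2 pit4 -> P1=[6,6,6,4,4,0](1) P2=[0,5,6,6,0,5](2)
Move 4: P2 pit2 -> P1=[7,7,6,4,4,0](1) P2=[0,5,0,7,1,6](3)
Move 5: P2 pit1 -> P1=[7,7,6,4,4,0](1) P2=[0,0,1,8,2,7](4)
Move 6: P2 pit4 -> P1=[7,7,6,4,4,0](1) P2=[0,0,1,8,0,8](5)
Move 7: P2 pit2 -> P1=[7,7,6,4,4,0](1) P2=[0,0,0,9,0,8](5)
Move 8: P2 pit3 -> P1=[8,8,7,5,5,1](1) P2=[0,0,0,0,1,9](6)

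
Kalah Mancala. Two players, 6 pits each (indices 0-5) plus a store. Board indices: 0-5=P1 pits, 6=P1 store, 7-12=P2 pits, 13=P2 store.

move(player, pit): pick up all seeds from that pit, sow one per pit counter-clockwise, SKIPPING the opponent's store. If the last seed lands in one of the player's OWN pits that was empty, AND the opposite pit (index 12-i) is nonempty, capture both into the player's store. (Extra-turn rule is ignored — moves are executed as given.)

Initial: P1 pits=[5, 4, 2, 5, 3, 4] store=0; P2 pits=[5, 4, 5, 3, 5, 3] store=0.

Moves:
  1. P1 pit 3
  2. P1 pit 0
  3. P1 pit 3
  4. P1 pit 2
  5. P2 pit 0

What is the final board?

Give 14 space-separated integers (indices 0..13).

Answer: 0 5 0 1 7 7 1 0 6 6 4 6 4 1

Derivation:
Move 1: P1 pit3 -> P1=[5,4,2,0,4,5](1) P2=[6,5,5,3,5,3](0)
Move 2: P1 pit0 -> P1=[0,5,3,1,5,6](1) P2=[6,5,5,3,5,3](0)
Move 3: P1 pit3 -> P1=[0,5,3,0,6,6](1) P2=[6,5,5,3,5,3](0)
Move 4: P1 pit2 -> P1=[0,5,0,1,7,7](1) P2=[6,5,5,3,5,3](0)
Move 5: P2 pit0 -> P1=[0,5,0,1,7,7](1) P2=[0,6,6,4,6,4](1)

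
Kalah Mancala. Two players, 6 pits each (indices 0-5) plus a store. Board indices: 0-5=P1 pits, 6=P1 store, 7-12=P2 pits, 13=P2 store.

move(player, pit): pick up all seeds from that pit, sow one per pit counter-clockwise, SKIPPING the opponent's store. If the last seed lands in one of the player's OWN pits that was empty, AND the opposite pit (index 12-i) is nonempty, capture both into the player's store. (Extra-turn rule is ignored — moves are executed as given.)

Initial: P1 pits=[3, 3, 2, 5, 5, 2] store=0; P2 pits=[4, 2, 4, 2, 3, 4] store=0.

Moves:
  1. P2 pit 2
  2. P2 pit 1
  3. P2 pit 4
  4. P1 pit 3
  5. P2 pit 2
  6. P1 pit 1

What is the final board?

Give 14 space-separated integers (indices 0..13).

Answer: 4 0 3 1 7 4 1 5 1 0 5 0 6 2

Derivation:
Move 1: P2 pit2 -> P1=[3,3,2,5,5,2](0) P2=[4,2,0,3,4,5](1)
Move 2: P2 pit1 -> P1=[3,3,2,5,5,2](0) P2=[4,0,1,4,4,5](1)
Move 3: P2 pit4 -> P1=[4,4,2,5,5,2](0) P2=[4,0,1,4,0,6](2)
Move 4: P1 pit3 -> P1=[4,4,2,0,6,3](1) P2=[5,1,1,4,0,6](2)
Move 5: P2 pit2 -> P1=[4,4,2,0,6,3](1) P2=[5,1,0,5,0,6](2)
Move 6: P1 pit1 -> P1=[4,0,3,1,7,4](1) P2=[5,1,0,5,0,6](2)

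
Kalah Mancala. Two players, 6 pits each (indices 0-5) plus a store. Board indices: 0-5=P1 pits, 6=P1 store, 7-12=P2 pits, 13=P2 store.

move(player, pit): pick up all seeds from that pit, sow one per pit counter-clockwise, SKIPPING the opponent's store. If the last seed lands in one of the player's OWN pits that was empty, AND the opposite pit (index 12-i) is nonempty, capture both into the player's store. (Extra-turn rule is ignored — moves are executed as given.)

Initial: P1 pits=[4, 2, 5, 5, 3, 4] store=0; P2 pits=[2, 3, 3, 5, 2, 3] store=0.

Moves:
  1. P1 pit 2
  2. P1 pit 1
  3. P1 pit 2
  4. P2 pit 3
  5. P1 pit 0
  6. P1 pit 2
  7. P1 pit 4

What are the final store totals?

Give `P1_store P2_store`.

Move 1: P1 pit2 -> P1=[4,2,0,6,4,5](1) P2=[3,3,3,5,2,3](0)
Move 2: P1 pit1 -> P1=[4,0,1,7,4,5](1) P2=[3,3,3,5,2,3](0)
Move 3: P1 pit2 -> P1=[4,0,0,8,4,5](1) P2=[3,3,3,5,2,3](0)
Move 4: P2 pit3 -> P1=[5,1,0,8,4,5](1) P2=[3,3,3,0,3,4](1)
Move 5: P1 pit0 -> P1=[0,2,1,9,5,6](1) P2=[3,3,3,0,3,4](1)
Move 6: P1 pit2 -> P1=[0,2,0,10,5,6](1) P2=[3,3,3,0,3,4](1)
Move 7: P1 pit4 -> P1=[0,2,0,10,0,7](2) P2=[4,4,4,0,3,4](1)

Answer: 2 1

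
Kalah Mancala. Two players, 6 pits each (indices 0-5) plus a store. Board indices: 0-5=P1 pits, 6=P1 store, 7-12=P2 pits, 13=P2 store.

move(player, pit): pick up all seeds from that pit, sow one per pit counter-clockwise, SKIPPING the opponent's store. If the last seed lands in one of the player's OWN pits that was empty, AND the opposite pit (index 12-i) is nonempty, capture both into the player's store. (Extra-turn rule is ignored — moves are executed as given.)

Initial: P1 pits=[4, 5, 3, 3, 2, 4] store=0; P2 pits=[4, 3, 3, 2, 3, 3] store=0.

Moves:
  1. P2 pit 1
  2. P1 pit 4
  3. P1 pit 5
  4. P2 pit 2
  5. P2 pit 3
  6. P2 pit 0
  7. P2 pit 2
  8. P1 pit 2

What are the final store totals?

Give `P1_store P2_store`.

Answer: 2 2

Derivation:
Move 1: P2 pit1 -> P1=[4,5,3,3,2,4](0) P2=[4,0,4,3,4,3](0)
Move 2: P1 pit4 -> P1=[4,5,3,3,0,5](1) P2=[4,0,4,3,4,3](0)
Move 3: P1 pit5 -> P1=[4,5,3,3,0,0](2) P2=[5,1,5,4,4,3](0)
Move 4: P2 pit2 -> P1=[5,5,3,3,0,0](2) P2=[5,1,0,5,5,4](1)
Move 5: P2 pit3 -> P1=[6,6,3,3,0,0](2) P2=[5,1,0,0,6,5](2)
Move 6: P2 pit0 -> P1=[6,6,3,3,0,0](2) P2=[0,2,1,1,7,6](2)
Move 7: P2 pit2 -> P1=[6,6,3,3,0,0](2) P2=[0,2,0,2,7,6](2)
Move 8: P1 pit2 -> P1=[6,6,0,4,1,1](2) P2=[0,2,0,2,7,6](2)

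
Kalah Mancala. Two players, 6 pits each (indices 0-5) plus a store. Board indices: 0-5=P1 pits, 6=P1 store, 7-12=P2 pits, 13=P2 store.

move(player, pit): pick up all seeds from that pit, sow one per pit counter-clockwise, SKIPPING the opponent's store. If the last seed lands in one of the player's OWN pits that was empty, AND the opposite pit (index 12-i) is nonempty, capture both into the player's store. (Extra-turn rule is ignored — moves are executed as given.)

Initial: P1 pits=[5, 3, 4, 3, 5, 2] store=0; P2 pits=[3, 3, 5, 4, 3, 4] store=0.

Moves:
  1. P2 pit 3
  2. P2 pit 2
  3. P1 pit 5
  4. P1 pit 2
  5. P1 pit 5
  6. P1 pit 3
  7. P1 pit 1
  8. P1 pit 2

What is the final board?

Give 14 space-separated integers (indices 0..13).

Answer: 7 0 0 2 8 1 4 5 3 0 1 5 6 2

Derivation:
Move 1: P2 pit3 -> P1=[6,3,4,3,5,2](0) P2=[3,3,5,0,4,5](1)
Move 2: P2 pit2 -> P1=[7,3,4,3,5,2](0) P2=[3,3,0,1,5,6](2)
Move 3: P1 pit5 -> P1=[7,3,4,3,5,0](1) P2=[4,3,0,1,5,6](2)
Move 4: P1 pit2 -> P1=[7,3,0,4,6,1](2) P2=[4,3,0,1,5,6](2)
Move 5: P1 pit5 -> P1=[7,3,0,4,6,0](3) P2=[4,3,0,1,5,6](2)
Move 6: P1 pit3 -> P1=[7,3,0,0,7,1](4) P2=[5,3,0,1,5,6](2)
Move 7: P1 pit1 -> P1=[7,0,1,1,8,1](4) P2=[5,3,0,1,5,6](2)
Move 8: P1 pit2 -> P1=[7,0,0,2,8,1](4) P2=[5,3,0,1,5,6](2)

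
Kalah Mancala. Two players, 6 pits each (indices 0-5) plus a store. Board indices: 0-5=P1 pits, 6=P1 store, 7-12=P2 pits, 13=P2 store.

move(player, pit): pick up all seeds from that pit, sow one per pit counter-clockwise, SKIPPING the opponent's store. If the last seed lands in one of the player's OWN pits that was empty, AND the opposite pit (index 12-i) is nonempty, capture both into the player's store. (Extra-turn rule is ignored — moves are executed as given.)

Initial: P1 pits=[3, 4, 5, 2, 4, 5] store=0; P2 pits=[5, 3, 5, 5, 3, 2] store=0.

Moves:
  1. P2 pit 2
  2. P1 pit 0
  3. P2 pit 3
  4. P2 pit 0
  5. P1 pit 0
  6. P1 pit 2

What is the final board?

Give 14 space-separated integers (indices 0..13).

Answer: 0 7 0 4 6 6 1 1 5 2 1 6 5 2

Derivation:
Move 1: P2 pit2 -> P1=[4,4,5,2,4,5](0) P2=[5,3,0,6,4,3](1)
Move 2: P1 pit0 -> P1=[0,5,6,3,5,5](0) P2=[5,3,0,6,4,3](1)
Move 3: P2 pit3 -> P1=[1,6,7,3,5,5](0) P2=[5,3,0,0,5,4](2)
Move 4: P2 pit0 -> P1=[1,6,7,3,5,5](0) P2=[0,4,1,1,6,5](2)
Move 5: P1 pit0 -> P1=[0,7,7,3,5,5](0) P2=[0,4,1,1,6,5](2)
Move 6: P1 pit2 -> P1=[0,7,0,4,6,6](1) P2=[1,5,2,1,6,5](2)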